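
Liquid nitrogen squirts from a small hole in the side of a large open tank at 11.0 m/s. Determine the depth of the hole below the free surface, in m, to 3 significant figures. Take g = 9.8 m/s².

h = 6.17 m

For a small hole in a large open tank, ½v² = gh, giving h = v²/(2g).
h = 11.0²/(2·9.8) = 121/19.60 = 6.17 m.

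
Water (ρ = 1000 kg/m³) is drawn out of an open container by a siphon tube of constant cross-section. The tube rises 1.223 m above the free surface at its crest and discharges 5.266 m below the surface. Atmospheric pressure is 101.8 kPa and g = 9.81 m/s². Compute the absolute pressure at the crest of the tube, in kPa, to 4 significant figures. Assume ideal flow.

38.14 kPa

The outlet speed comes from Torricelli: v = √(2g·5.266) = 10.16 m/s.
Continuity keeps v the same throughout the tube; from surface to crest, P_atm + 0 = P_top + ½ρv² + ρg·h_top.
P_top = 101800 − ½·1000·10.16² − 1000·9.81·1.223 = 38140 Pa.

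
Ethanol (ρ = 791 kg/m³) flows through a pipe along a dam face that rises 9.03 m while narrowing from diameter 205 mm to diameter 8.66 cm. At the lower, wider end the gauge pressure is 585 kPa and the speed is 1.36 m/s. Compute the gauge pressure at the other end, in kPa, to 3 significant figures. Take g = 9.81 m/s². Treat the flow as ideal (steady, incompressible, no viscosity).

P₂ = 493 kPa

The volume flow rate is constant, so v₂ = (A₁/A₂)v₁ = (330/58.9)·1.36 = 7.62 m/s.
Energy conservation along the streamline gives P₂ = P₁ − ½ρ(v₂² − v₁²) − ρg(h₂ − h₁).
P₂ = 585000 + ½·791·(1.36² − 7.62²) − 791·9.81·(+9.03) = 585000 + (-22200) − (70100) = 493000 Pa.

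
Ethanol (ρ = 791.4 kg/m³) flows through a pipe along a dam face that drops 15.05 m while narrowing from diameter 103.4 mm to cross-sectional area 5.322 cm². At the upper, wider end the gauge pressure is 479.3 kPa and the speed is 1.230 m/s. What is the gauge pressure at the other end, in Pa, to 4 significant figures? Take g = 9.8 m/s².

P₂ = 447600 Pa

Mass conservation (A₁v₁ = A₂v₂) gives v₂ = 1.230 × 83.97/5.322 = 19.41 m/s.
Bernoulli: P₁ + ½ρv₁² + ρg h₁ = P₂ + ½ρv₂² + ρg h₂, so P₂ = P₁ + ½ρ(v₁² − v₂²) − ρg(h₂ − h₁).
P₂ = 479300 + ½·791.4·(1.230² − 19.41²) − 791.4·9.8·(−15.05) = 479300 + (-148400) − (-116700) = 447600 Pa.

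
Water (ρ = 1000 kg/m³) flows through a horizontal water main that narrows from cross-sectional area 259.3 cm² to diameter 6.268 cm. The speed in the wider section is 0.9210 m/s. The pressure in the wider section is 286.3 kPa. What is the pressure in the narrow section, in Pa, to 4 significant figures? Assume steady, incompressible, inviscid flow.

Continuity gives A₁v₁ = A₂v₂, so v₂ = (259.3 cm²)/(30.86 cm²) × 0.9210 m/s = 7.740 m/s.
Bernoulli (h₁ = h₂): P₁ − P₂ = ½ρ(v₂² − v₁²).
P₂ = P₁ − ½ρ(v₂² − v₁²) = 286300 − ½·1000·(7.740² − 0.9210²) = 286300 − 29530 = 256800 Pa.

P₂ ≈ 256800 Pa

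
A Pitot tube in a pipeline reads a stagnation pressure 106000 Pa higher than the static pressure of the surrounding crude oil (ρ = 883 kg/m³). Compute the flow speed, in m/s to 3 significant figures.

v ≈ 15.5 m/s

Bernoulli between the free stream and the stagnation point: ½ρv² = P_stag − P_static.
v = √(2ΔP/ρ) = √(2·106000/883) = 15.5 m/s.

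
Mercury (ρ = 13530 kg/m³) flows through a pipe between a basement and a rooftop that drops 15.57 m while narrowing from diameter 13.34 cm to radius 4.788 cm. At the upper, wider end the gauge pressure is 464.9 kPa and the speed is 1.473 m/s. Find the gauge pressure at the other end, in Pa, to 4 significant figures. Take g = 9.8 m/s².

The volume flow rate is constant, so v₂ = (A₁/A₂)v₁ = (139.8/72.02)·1.473 = 2.859 m/s.
Bernoulli: P₁ + ½ρv₁² + ρg h₁ = P₂ + ½ρv₂² + ρg h₂, so P₂ = P₁ + ½ρ(v₁² − v₂²) − ρg(h₂ − h₁).
P₂ = 464900 + ½·13530·(1.473² − 2.859²) − 13530·9.8·(−15.57) = 464900 + (-40600) − (-2064000) = 2489000 Pa.

P₂ ≈ 2489000 Pa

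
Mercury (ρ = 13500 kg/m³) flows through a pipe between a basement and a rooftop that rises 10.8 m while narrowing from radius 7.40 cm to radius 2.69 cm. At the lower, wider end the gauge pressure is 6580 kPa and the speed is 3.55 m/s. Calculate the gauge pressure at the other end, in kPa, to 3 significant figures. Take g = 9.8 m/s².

Mass conservation (A₁v₁ = A₂v₂) gives v₂ = 3.55 × 172/22.7 = 26.9 m/s.
Applying Bernoulli between the two ends and solving for P₂: P₂ = P₁ + ½ρ(v₁² − v₂²) − ρgΔh.
P₂ = 6580000 + ½·13500·(3.55² − 26.9²) − 13500·9.8·(+10.8) = 6580000 + (-4790000) − (1430000) = 365000 Pa.

P₂ ≈ 365 kPa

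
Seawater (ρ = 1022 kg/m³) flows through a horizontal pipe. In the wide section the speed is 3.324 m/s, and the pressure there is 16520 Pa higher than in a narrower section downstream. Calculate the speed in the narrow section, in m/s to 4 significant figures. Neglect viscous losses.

v₂ ≈ 6.586 m/s

With h₁ = h₂, rearranging Bernoulli gives v₂ = √(v₁² + 2ΔP/ρ).
v₂ = √(3.324² + 2·16520/1022) = √(11.05 + 32.33) = 6.586 m/s.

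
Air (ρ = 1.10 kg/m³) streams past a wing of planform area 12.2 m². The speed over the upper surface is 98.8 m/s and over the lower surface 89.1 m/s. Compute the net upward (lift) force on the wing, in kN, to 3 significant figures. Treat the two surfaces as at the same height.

F = 12.2 kN

From P + ½ρv² = const at equal height, P_low − P_up = ½ρ(v_up² − v_low²).
ΔP = ½·1.10·(98.8² − 89.1²) = 1000 Pa.
Lift = ΔP · A = 1000 × 12.2 = 12200 N.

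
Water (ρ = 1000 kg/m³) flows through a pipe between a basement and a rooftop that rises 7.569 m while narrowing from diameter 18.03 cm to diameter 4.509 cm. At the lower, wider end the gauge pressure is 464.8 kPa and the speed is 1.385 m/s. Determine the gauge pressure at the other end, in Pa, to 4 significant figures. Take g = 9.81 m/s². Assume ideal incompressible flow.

P₂ ≈ 146300 Pa

Mass conservation (A₁v₁ = A₂v₂) gives v₂ = 1.385 × 255.3/15.97 = 22.15 m/s.
Applying Bernoulli between the two ends and solving for P₂: P₂ = P₁ + ½ρ(v₁² − v₂²) − ρgΔh.
P₂ = 464800 + ½·1000·(1.385² − 22.15²) − 1000·9.81·(+7.569) = 464800 + (-244200) − (74250) = 146300 Pa.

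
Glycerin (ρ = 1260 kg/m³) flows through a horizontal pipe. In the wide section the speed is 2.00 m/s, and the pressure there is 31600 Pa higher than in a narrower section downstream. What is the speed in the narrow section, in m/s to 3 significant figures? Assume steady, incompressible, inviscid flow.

v₂ ≈ 7.36 m/s

With h₁ = h₂, rearranging Bernoulli gives v₂ = √(v₁² + 2ΔP/ρ).
v₂ = √(2.00² + 2·31600/1260) = √(4.00 + 50.2) = 7.36 m/s.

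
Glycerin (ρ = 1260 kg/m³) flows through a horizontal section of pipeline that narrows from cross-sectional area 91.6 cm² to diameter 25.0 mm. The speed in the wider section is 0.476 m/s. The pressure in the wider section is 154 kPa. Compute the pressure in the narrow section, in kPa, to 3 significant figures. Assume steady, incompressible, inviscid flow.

The volume flow rate is constant, so v₂ = (A₁/A₂)v₁ = (91.6/4.91)·0.476 = 8.88 m/s.
Along the horizontal streamline, P + ½ρv² is constant.
P₂ = P₁ − ½ρ(v₂² − v₁²) = 154000 − ½·1260·(8.88² − 0.476²) = 154000 − 49600 = 104000 Pa.

P₂ = 104 kPa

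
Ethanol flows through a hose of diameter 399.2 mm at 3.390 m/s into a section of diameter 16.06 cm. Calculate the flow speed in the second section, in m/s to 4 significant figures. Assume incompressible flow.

v₂ ≈ 20.95 m/s

Continuity gives A₁v₁ = A₂v₂, so v₂ = (1252 cm²)/(202.6 cm²) × 3.390 m/s = 20.95 m/s.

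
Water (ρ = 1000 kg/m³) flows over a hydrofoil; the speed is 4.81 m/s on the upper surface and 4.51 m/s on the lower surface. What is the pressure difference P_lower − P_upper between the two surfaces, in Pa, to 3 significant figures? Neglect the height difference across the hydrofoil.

ΔP ≈ 1400 Pa

The pressure is lower where the speed is higher: ΔP = ½ρ(v_up² − v_low²).
ΔP = ½·1000·(4.81² − 4.51²) = 1400 Pa.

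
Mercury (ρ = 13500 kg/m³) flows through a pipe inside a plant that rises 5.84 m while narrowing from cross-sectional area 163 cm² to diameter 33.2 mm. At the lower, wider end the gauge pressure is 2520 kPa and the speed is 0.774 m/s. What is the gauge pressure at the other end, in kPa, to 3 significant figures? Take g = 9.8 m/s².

Continuity gives A₁v₁ = A₂v₂, so v₂ = (163 cm²)/(8.66 cm²) × 0.774 m/s = 14.6 m/s.
Bernoulli: P₁ + ½ρv₁² + ρg h₁ = P₂ + ½ρv₂² + ρg h₂, so P₂ = P₁ + ½ρ(v₁² − v₂²) − ρg(h₂ − h₁).
P₂ = 2520000 + ½·13500·(0.774² − 14.6²) − 13500·9.8·(+5.84) = 2520000 + (-1430000) − (773000) = 318000 Pa.

P₂ = 318 kPa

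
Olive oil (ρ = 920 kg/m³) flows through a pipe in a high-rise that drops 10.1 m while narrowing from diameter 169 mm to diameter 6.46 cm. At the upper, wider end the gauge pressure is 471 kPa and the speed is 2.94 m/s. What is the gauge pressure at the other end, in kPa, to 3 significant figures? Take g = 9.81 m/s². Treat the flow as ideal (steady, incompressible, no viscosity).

380 kPa

Mass conservation (A₁v₁ = A₂v₂) gives v₂ = 2.94 × 224/32.8 = 20.1 m/s.
Bernoulli: P₁ + ½ρv₁² + ρg h₁ = P₂ + ½ρv₂² + ρg h₂, so P₂ = P₁ + ½ρ(v₁² − v₂²) − ρg(h₂ − h₁).
P₂ = 471000 + ½·920·(2.94² − 20.1²) − 920·9.81·(−10.1) = 471000 + (-182000) − (-91200) = 380000 Pa.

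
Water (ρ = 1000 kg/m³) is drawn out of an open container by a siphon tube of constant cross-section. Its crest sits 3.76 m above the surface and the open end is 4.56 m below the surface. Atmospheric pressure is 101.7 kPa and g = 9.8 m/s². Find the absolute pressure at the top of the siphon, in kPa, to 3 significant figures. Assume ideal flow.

From the surface to the outlet (both open to atmosphere, surface at rest): v = √(2g·h_out) = √(2·9.8·4.56) = 9.45 m/s.
Continuity keeps v the same throughout the tube; from surface to crest, P_atm + 0 = P_top + ½ρv² + ρg·h_top.
P_top = 101700 − ½·1000·9.45² − 1000·9.8·3.76 = 20200 Pa.

20.2 kPa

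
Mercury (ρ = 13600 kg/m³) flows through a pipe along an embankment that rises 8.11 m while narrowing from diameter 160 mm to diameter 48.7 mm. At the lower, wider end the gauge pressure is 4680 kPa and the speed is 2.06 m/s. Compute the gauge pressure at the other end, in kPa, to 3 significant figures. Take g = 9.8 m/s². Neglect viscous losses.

P₂ = 266 kPa

Continuity gives A₁v₁ = A₂v₂, so v₂ = (201 cm²)/(18.6 cm²) × 2.06 m/s = 22.2 m/s.
Bernoulli: P₁ + ½ρv₁² + ρg h₁ = P₂ + ½ρv₂² + ρg h₂, so P₂ = P₁ + ½ρ(v₁² − v₂²) − ρg(h₂ − h₁).
P₂ = 4680000 + ½·13600·(2.06² − 22.2²) − 13600·9.8·(+8.11) = 4680000 + (-3330000) − (1080000) = 266000 Pa.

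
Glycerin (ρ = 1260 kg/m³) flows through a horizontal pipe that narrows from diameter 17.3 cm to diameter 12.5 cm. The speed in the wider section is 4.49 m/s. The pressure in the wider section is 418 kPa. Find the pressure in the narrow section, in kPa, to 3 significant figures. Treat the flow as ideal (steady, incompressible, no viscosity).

P₂ ≈ 384 kPa

The volume flow rate is constant, so v₂ = (A₁/A₂)v₁ = (235/123)·4.49 = 8.60 m/s.
Along the horizontal streamline, P + ½ρv² is constant.
P₂ = P₁ − ½ρ(v₂² − v₁²) = 418000 − ½·1260·(8.60² − 4.49²) = 418000 − 33900 = 384000 Pa.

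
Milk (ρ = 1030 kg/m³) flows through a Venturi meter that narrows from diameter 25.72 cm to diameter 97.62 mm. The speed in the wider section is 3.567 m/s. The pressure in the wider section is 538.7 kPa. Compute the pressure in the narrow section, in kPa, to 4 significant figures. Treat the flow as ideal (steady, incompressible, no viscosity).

By continuity, v₂ = v₁·A₁/A₂ = 3.567·(519.6/74.85) = 24.76 m/s.
Along the horizontal streamline, P + ½ρv² is constant.
P₂ = P₁ − ½ρ(v₂² − v₁²) = 538700 − ½·1030·(24.76² − 3.567²) = 538700 − 309200 = 229500 Pa.

229.5 kPa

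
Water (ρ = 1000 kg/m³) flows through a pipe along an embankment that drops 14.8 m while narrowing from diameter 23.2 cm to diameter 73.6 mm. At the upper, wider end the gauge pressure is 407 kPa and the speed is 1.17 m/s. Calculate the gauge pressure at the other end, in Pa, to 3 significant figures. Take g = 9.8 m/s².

P₂ ≈ 485000 Pa

The volume flow rate is constant, so v₂ = (A₁/A₂)v₁ = (423/42.5)·1.17 = 11.6 m/s.
Energy conservation along the streamline gives P₂ = P₁ − ½ρ(v₂² − v₁²) − ρg(h₂ − h₁).
P₂ = 407000 + ½·1000·(1.17² − 11.6²) − 1000·9.8·(−14.8) = 407000 + (-66900) − (-145000) = 485000 Pa.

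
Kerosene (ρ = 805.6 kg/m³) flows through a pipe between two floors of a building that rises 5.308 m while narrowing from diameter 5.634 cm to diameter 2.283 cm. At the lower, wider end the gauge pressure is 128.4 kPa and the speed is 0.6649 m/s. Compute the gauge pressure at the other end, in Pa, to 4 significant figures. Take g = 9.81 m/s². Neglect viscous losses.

P₂ ≈ 80020 Pa

By continuity, v₂ = v₁·A₁/A₂ = 0.6649·(24.93/4.094) = 4.049 m/s.
Energy conservation along the streamline gives P₂ = P₁ − ½ρ(v₂² − v₁²) − ρg(h₂ − h₁).
P₂ = 128400 + ½·805.6·(0.6649² − 4.049²) − 805.6·9.81·(+5.308) = 128400 + (-6427) − (41950) = 80020 Pa.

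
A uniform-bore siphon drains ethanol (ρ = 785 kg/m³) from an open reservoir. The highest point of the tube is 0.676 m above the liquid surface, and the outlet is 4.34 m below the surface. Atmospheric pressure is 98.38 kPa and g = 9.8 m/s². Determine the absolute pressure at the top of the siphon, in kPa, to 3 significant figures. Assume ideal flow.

Bernoulli surface→outlet gives ½v² = g·h_out, so v = √(2·9.8·4.34) = 9.22 m/s.
The bore is uniform, so the speed at the crest is the same v. Bernoulli surface→crest: P_atm = P_top + ½ρv² + ρg·h_top.
P_top = 98380 − ½·785·9.22² − 785·9.8·0.676 = 59800 Pa.

P_top ≈ 59.8 kPa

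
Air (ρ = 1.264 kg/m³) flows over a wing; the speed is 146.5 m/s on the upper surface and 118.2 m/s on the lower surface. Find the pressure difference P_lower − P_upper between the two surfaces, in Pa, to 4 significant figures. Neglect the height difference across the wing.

ΔP ≈ 4734 Pa

The pressure is lower where the speed is higher: ΔP = ½ρ(v_up² − v_low²).
ΔP = ½·1.264·(146.5² − 118.2²) = 4734 Pa.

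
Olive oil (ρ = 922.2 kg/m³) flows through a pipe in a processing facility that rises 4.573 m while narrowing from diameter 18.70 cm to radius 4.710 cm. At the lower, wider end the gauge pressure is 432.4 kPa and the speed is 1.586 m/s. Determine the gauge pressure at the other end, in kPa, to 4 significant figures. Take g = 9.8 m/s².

Continuity gives A₁v₁ = A₂v₂, so v₂ = (274.6 cm²)/(69.69 cm²) × 1.586 m/s = 6.250 m/s.
Applying Bernoulli between the two ends and solving for P₂: P₂ = P₁ + ½ρ(v₁² − v₂²) − ρgΔh.
P₂ = 432400 + ½·922.2·(1.586² − 6.250²) − 922.2·9.8·(+4.573) = 432400 + (-16850) − (41330) = 374200 Pa.

P₂ = 374.2 kPa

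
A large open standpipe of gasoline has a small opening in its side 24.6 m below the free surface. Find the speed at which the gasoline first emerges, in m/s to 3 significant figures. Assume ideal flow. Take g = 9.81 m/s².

Torricelli's result v = √(2gh) gives v = √(2·9.81·24.6) = 22.0 m/s.

22.0 m/s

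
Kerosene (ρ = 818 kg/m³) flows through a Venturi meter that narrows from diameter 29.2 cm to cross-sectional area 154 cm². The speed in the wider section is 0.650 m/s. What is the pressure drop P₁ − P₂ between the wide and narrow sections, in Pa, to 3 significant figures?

By continuity, v₂ = v₁·A₁/A₂ = 0.650·(670/154) = 2.83 m/s.
Along the horizontal streamline, P + ½ρv² is constant.
P₁ − P₂ = ½·818·(2.83² − 0.650²) = ½·818·7.57 = 3090 Pa.

3090 Pa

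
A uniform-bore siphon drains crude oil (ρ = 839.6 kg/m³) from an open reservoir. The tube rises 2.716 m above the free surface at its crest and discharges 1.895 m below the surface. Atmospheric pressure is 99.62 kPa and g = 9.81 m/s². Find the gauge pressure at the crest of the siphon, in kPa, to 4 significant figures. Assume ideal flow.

P_gauge ≈ -37.98 kPa

From the surface to the outlet (both open to atmosphere, surface at rest): v = √(2g·h_out) = √(2·9.81·1.895) = 6.098 m/s.
The bore is uniform, so the speed at the crest is the same v. Bernoulli surface→crest: P_atm = P_top + ½ρv² + ρg·h_top.
P_top = 99620 − ½·839.6·6.098² − 839.6·9.81·2.716 = 61640 Pa. So P_gauge = P_top − P_atm = -37980 Pa.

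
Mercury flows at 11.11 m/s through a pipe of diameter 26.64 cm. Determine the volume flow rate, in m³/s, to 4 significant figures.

Q ≈ 0.6193 m³/s

Q = A·v = 0.05574 m² × 11.11 m/s = 0.6193 m³/s.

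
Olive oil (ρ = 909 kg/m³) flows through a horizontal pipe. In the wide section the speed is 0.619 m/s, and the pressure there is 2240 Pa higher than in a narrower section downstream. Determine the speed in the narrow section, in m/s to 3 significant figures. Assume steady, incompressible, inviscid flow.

Horizontal Bernoulli: P₁ + ½ρv₁² = P₂ + ½ρv₂², so v₂² = v₁² + 2(P₁ − P₂)/ρ.
v₂ = √(0.619² + 2·2240/909) = √(0.383 + 4.93) = 2.30 m/s.

v₂ ≈ 2.30 m/s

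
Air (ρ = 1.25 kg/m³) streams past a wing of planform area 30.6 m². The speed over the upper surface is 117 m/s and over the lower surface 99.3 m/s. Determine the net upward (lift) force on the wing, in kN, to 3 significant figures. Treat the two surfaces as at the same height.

The faster flow above has the lower pressure; Bernoulli (same height) gives ΔP = ½ρ(v_up² − v_low²).
ΔP = ½·1.25·(117² − 99.3²) = 2390 Pa.
Lift = ΔP · A = 2390 × 30.6 = 73200 N.

F ≈ 73.2 kN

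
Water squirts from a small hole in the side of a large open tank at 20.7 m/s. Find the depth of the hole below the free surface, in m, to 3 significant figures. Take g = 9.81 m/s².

For a small hole in a large open tank, ½v² = gh, giving h = v²/(2g).
h = 20.7²/(2·9.81) = 428/19.62 = 21.8 m.

h ≈ 21.8 m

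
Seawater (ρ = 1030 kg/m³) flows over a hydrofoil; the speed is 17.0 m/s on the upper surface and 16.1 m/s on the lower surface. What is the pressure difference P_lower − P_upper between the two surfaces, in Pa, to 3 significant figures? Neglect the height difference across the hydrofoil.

ΔP ≈ 15300 Pa

With negligible Δh, P + ½ρv² is constant, so P_low − P_up = ½ρ(v_up² − v_low²).
ΔP = ½·1030·(17.0² − 16.1²) = 15300 Pa.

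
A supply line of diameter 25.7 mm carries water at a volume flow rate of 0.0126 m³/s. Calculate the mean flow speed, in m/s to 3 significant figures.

Q = 0.0126 m³/s = 0.0126 m³/s.
v = Q/A = 0.0126 / 0.000519 = 24.3 m/s.

v = 24.3 m/s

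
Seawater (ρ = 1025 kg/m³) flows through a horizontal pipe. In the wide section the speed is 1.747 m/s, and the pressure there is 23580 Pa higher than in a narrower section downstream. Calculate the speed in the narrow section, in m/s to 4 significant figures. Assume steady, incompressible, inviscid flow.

v₂ ≈ 7.004 m/s

Horizontal Bernoulli: P₁ + ½ρv₁² = P₂ + ½ρv₂², so v₂² = v₁² + 2(P₁ − P₂)/ρ.
v₂ = √(1.747² + 2·23580/1025) = √(3.052 + 46.01) = 7.004 m/s.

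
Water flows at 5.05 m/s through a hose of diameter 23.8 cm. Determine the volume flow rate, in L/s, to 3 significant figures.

Q ≈ 225 L/s

Q = A·v = 0.0445 m² × 5.05 m/s = 0.225 m³/s.
Converting: 0.225 m³/s × 1000 = 225 L/s.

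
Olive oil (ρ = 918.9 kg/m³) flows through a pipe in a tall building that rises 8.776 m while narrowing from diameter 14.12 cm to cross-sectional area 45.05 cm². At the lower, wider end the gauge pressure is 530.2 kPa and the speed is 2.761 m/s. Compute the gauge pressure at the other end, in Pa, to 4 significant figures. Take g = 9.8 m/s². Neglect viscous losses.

P₂ = 412400 Pa

Mass conservation (A₁v₁ = A₂v₂) gives v₂ = 2.761 × 156.6/45.05 = 9.597 m/s.
Bernoulli: P₁ + ½ρv₁² + ρg h₁ = P₂ + ½ρv₂² + ρg h₂, so P₂ = P₁ + ½ρ(v₁² − v₂²) − ρg(h₂ − h₁).
P₂ = 530200 + ½·918.9·(2.761² − 9.597²) − 918.9·9.8·(+8.776) = 530200 + (-38810) − (79030) = 412400 Pa.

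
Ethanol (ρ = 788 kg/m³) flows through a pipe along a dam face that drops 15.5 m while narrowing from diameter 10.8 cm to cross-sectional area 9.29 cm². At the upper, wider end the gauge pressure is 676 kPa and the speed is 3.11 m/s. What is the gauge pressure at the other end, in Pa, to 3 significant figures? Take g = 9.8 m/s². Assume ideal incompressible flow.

Mass conservation (A₁v₁ = A₂v₂) gives v₂ = 3.11 × 91.6/9.29 = 30.7 m/s.
Bernoulli: P₁ + ½ρv₁² + ρg h₁ = P₂ + ½ρv₂² + ρg h₂, so P₂ = P₁ + ½ρ(v₁² − v₂²) − ρg(h₂ − h₁).
P₂ = 676000 + ½·788·(3.11² − 30.7²) − 788·9.8·(−15.5) = 676000 + (-367000) − (-120000) = 429000 Pa.

P₂ ≈ 429000 Pa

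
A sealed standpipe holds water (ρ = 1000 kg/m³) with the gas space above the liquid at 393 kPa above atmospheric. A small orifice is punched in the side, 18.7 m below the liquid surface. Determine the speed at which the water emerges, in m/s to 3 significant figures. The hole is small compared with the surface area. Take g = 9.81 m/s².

v ≈ 34.0 m/s

Take point 1 at the surface (v₁ ≈ 0) and point 2 at the hole (at atmospheric pressure). Bernoulli: P₁ + ρg h = P_atm + ½ρv₂².
With P₁ − P_atm = 393000 Pa, v₂ = √(2gh + 2ΔP/ρ) = √(2·9.81·18.7 + 2·393000/1000) = 34.0 m/s.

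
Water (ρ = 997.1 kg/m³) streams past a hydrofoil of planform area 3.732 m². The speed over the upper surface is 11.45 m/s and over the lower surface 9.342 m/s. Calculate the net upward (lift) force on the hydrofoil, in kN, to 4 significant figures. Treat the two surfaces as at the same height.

From P + ½ρv² = const at equal height, P_low − P_up = ½ρ(v_up² − v_low²).
ΔP = ½·997.1·(11.45² − 9.342²) = 21850 Pa.
Lift = ΔP · A = 21850 × 3.732 = 81550 N.

F = 81.55 kN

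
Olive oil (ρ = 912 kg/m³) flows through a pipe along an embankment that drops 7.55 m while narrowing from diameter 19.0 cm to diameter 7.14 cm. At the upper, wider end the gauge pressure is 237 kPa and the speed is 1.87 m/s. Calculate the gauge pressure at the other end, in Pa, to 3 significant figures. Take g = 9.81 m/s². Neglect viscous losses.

P₂ ≈ 226000 Pa

By continuity, v₂ = v₁·A₁/A₂ = 1.87·(284/40.0) = 13.2 m/s.
Applying Bernoulli between the two ends and solving for P₂: P₂ = P₁ + ½ρ(v₁² − v₂²) − ρgΔh.
P₂ = 237000 + ½·912·(1.87² − 13.2²) − 912·9.81·(−7.55) = 237000 + (-78400) − (-67500) = 226000 Pa.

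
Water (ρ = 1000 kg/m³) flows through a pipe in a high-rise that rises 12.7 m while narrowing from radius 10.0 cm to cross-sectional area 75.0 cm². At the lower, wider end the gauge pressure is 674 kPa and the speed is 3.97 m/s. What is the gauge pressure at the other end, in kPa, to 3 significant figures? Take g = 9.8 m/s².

Mass conservation (A₁v₁ = A₂v₂) gives v₂ = 3.97 × 314/75.0 = 16.6 m/s.
Bernoulli: P₁ + ½ρv₁² + ρg h₁ = P₂ + ½ρv₂² + ρg h₂, so P₂ = P₁ + ½ρ(v₁² − v₂²) − ρg(h₂ − h₁).
P₂ = 674000 + ½·1000·(3.97² − 16.6²) − 1000·9.8·(+12.7) = 674000 + (-130000) − (124000) = 419000 Pa.

P₂ ≈ 419 kPa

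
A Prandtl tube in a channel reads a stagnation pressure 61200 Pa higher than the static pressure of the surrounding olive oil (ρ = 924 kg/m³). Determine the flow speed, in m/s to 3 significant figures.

Bernoulli between the free stream and the stagnation point: ½ρv² = P_stag − P_static.
v = √(2ΔP/ρ) = √(2·61200/924) = 11.5 m/s.

v = 11.5 m/s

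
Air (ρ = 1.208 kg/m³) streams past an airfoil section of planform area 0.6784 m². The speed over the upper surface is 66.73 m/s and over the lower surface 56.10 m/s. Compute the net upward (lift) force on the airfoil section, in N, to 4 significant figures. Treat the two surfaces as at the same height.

535.0 N

The faster flow above has the lower pressure; Bernoulli (same height) gives ΔP = ½ρ(v_up² − v_low²).
ΔP = ½·1.208·(66.73² − 56.10²) = 788.6 Pa.
Lift = ΔP · A = 788.6 × 0.6784 = 535.0 N.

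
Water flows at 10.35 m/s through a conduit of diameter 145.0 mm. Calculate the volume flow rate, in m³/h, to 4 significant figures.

Q = A·v = 0.01651 m² × 10.35 m/s = 0.1709 m³/s.
Converting: 0.1709 m³/s × 3600 = 615.3 m³/h.

Q ≈ 615.3 m³/h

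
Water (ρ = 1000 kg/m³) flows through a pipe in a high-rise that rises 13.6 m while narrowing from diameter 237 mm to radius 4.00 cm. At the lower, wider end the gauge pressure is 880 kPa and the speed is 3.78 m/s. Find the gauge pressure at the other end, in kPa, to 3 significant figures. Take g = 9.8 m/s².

P₂ = 204 kPa

By continuity, v₂ = v₁·A₁/A₂ = 3.78·(441/50.3) = 33.2 m/s.
Energy conservation along the streamline gives P₂ = P₁ − ½ρ(v₂² − v₁²) − ρg(h₂ − h₁).
P₂ = 880000 + ½·1000·(3.78² − 33.2²) − 1000·9.8·(+13.6) = 880000 + (-543000) − (133000) = 204000 Pa.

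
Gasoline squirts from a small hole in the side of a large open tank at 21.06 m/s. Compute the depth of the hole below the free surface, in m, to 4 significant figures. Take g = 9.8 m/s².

Torricelli: v = √(2gh), so h = v²/(2g).
h = 21.06²/(2·9.8) = 443.5/19.60 = 22.63 m.

22.63 m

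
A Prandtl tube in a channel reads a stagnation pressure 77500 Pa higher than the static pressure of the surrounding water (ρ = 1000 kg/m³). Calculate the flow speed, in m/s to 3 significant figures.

12.4 m/s

At the stagnation point the flow is brought to rest, so Bernoulli gives P_stag − P_static = ½ρv².
v = √(2ΔP/ρ) = √(2·77500/1000) = 12.4 m/s.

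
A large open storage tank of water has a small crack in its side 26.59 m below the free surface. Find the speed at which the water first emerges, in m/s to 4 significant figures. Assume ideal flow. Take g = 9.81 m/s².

Torricelli's result v = √(2gh) gives v = √(2·9.81·26.59) = 22.84 m/s.

v ≈ 22.84 m/s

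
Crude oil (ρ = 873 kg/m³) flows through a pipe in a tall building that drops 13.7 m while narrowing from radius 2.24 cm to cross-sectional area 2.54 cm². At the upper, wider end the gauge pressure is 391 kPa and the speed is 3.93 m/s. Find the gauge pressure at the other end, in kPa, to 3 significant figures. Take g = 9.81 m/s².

P₂ ≈ 255 kPa

By continuity, v₂ = v₁·A₁/A₂ = 3.93·(15.8/2.54) = 24.4 m/s.
Bernoulli: P₁ + ½ρv₁² + ρg h₁ = P₂ + ½ρv₂² + ρg h₂, so P₂ = P₁ + ½ρ(v₁² − v₂²) − ρg(h₂ − h₁).
P₂ = 391000 + ½·873·(3.93² − 24.4²) − 873·9.81·(−13.7) = 391000 + (-253000) − (-117000) = 255000 Pa.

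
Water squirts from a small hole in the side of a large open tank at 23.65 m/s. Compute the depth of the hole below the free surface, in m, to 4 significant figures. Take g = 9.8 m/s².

h ≈ 28.54 m

For a small hole in a large open tank, ½v² = gh, giving h = v²/(2g).
h = 23.65²/(2·9.8) = 559.3/19.60 = 28.54 m.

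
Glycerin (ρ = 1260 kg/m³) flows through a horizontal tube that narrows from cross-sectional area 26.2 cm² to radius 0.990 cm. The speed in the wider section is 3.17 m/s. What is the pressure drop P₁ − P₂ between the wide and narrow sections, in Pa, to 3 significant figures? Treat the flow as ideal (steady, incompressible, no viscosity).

The volume flow rate is constant, so v₂ = (A₁/A₂)v₁ = (26.2/3.08)·3.17 = 27.0 m/s.
With no height change, Bernoulli's equation is P₁ + ½ρv₁² = P₂ + ½ρv₂².
P₁ − P₂ = ½·1260·(27.0² − 3.17²) = ½·1260·718 = 452000 Pa.

452000 Pa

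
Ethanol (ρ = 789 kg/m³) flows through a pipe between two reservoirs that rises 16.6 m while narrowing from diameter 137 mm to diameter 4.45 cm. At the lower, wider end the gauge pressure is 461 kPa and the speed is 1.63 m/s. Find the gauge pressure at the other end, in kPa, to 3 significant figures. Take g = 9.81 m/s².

P₂ = 239 kPa

Mass conservation (A₁v₁ = A₂v₂) gives v₂ = 1.63 × 147/15.6 = 15.4 m/s.
Bernoulli: P₁ + ½ρv₁² + ρg h₁ = P₂ + ½ρv₂² + ρg h₂, so P₂ = P₁ + ½ρ(v₁² − v₂²) − ρg(h₂ − h₁).
P₂ = 461000 + ½·789·(1.63² − 15.4²) − 789·9.81·(+16.6) = 461000 + (-93100) − (128000) = 239000 Pa.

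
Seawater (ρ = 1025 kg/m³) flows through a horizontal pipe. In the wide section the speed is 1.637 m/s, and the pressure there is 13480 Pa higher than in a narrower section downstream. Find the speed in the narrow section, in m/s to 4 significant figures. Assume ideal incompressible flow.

5.384 m/s

Horizontal Bernoulli: P₁ + ½ρv₁² = P₂ + ½ρv₂², so v₂² = v₁² + 2(P₁ − P₂)/ρ.
v₂ = √(1.637² + 2·13480/1025) = √(2.680 + 26.30) = 5.384 m/s.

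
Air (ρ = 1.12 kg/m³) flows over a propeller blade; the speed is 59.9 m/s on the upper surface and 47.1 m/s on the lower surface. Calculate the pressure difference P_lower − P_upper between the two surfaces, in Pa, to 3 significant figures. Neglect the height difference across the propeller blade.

ΔP ≈ 767 Pa

Bernoulli (same height): P_lower − P_upper = ½ρ(v_upper² − v_lower²).
ΔP = ½·1.12·(59.9² − 47.1²) = 767 Pa.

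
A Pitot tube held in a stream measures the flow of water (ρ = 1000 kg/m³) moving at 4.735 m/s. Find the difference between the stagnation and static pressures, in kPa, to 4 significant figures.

Bernoulli between the free stream and the stagnation point: ½ρv² = P_stag − P_static.
ΔP = ½·1000·4.735² = 11210 Pa.

ΔP = 11.21 kPa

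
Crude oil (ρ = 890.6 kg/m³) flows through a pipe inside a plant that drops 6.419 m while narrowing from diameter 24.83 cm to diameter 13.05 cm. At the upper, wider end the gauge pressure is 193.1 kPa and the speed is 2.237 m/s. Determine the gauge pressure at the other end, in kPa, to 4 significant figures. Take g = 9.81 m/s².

P₂ = 222.2 kPa

Mass conservation (A₁v₁ = A₂v₂) gives v₂ = 2.237 × 484.2/133.8 = 8.098 m/s.
Applying Bernoulli between the two ends and solving for P₂: P₂ = P₁ + ½ρ(v₁² − v₂²) − ρgΔh.
P₂ = 193100 + ½·890.6·(2.237² − 8.098²) − 890.6·9.81·(−6.419) = 193100 + (-26980) − (-56080) = 222200 Pa.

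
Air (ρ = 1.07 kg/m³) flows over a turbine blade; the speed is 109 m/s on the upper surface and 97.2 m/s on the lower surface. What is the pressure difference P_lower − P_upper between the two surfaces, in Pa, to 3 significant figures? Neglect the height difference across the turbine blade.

ΔP ≈ 1300 Pa

The pressure is lower where the speed is higher: ΔP = ½ρ(v_up² − v_low²).
ΔP = ½·1.07·(109² − 97.2²) = 1300 Pa.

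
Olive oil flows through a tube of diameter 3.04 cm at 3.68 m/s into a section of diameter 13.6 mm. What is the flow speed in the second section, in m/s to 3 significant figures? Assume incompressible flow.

18.4 m/s

The volume flow rate is constant, so v₂ = (A₁/A₂)v₁ = (7.26/1.45)·3.68 = 18.4 m/s.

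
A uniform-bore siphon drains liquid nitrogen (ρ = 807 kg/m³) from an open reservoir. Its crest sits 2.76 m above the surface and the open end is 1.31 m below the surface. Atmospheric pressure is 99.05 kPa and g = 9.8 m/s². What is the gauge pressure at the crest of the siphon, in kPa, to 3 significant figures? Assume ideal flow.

P_gauge ≈ -32.2 kPa

From the surface to the outlet (both open to atmosphere, surface at rest): v = √(2g·h_out) = √(2·9.8·1.31) = 5.07 m/s.
With constant cross-section the crest speed equals v; applying Bernoulli from the surface up to the crest, P_top = P_atm − ½ρv² − ρg·h_top.
P_top = 99050 − ½·807·5.07² − 807·9.8·2.76 = 66900 Pa. So P_gauge = P_top − P_atm = -32200 Pa.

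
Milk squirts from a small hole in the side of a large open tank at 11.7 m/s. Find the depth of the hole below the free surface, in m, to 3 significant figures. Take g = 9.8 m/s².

h ≈ 6.98 m

For a small hole in a large open tank, ½v² = gh, giving h = v²/(2g).
h = 11.7²/(2·9.8) = 137/19.60 = 6.98 m.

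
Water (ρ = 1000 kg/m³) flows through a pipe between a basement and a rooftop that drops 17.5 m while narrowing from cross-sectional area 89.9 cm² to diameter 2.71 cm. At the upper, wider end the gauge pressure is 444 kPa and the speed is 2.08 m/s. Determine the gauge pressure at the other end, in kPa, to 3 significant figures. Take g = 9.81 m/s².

P₂ = 92.4 kPa

Continuity gives A₁v₁ = A₂v₂, so v₂ = (89.9 cm²)/(5.77 cm²) × 2.08 m/s = 32.4 m/s.
Bernoulli: P₁ + ½ρv₁² + ρg h₁ = P₂ + ½ρv₂² + ρg h₂, so P₂ = P₁ + ½ρ(v₁² − v₂²) − ρg(h₂ − h₁).
P₂ = 444000 + ½·1000·(2.08² − 32.4²) − 1000·9.81·(−17.5) = 444000 + (-523000) − (-172000) = 92400 Pa.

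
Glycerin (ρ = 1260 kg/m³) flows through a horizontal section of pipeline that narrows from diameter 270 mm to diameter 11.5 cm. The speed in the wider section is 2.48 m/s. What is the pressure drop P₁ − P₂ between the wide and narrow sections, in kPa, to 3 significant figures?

ΔP ≈ 114 kPa

Mass conservation (A₁v₁ = A₂v₂) gives v₂ = 2.48 × 573/104 = 13.7 m/s.
Bernoulli (h₁ = h₂): P₁ − P₂ = ½ρ(v₂² − v₁²).
P₁ − P₂ = ½·1260·(13.7² − 2.48²) = ½·1260·181 = 114000 Pa.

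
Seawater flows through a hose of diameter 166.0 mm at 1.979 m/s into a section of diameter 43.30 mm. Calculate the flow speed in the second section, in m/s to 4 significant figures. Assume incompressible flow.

v₂ ≈ 29.09 m/s

By continuity, v₂ = v₁·A₁/A₂ = 1.979·(216.4/14.73) = 29.09 m/s.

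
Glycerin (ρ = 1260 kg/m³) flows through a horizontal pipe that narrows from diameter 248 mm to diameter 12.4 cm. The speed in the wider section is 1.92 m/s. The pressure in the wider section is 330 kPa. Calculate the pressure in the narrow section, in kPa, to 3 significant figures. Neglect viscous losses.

P₂ = 295 kPa

Mass conservation (A₁v₁ = A₂v₂) gives v₂ = 1.92 × 483/121 = 7.68 m/s.
The pipe is horizontal, so Bernoulli reduces to P₁ + ½ρv₁² = P₂ + ½ρv₂².
P₂ = P₁ − ½ρ(v₂² − v₁²) = 330000 − ½·1260·(7.68² − 1.92²) = 330000 − 34800 = 295000 Pa.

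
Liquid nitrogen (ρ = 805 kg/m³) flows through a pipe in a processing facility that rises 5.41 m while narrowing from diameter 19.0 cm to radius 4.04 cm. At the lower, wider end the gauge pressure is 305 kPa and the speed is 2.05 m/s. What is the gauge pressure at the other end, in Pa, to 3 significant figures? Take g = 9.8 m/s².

P₂ = 212000 Pa

By continuity, v₂ = v₁·A₁/A₂ = 2.05·(284/51.3) = 11.3 m/s.
Energy conservation along the streamline gives P₂ = P₁ − ½ρ(v₂² − v₁²) − ρg(h₂ − h₁).
P₂ = 305000 + ½·805·(2.05² − 11.3²) − 805·9.8·(+5.41) = 305000 + (-50000) − (42700) = 212000 Pa.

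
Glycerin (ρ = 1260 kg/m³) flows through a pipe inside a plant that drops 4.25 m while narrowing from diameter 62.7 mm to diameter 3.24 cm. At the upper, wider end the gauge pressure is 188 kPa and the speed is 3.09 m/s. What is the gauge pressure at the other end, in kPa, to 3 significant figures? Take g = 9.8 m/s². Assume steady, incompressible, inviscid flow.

The volume flow rate is constant, so v₂ = (A₁/A₂)v₁ = (30.9/8.24)·3.09 = 11.6 m/s.
Applying Bernoulli between the two ends and solving for P₂: P₂ = P₁ + ½ρ(v₁² − v₂²) − ρgΔh.
P₂ = 188000 + ½·1260·(3.09² − 11.6²) − 1260·9.8·(−4.25) = 188000 + (-78300) − (-52500) = 162000 Pa.

P₂ = 162 kPa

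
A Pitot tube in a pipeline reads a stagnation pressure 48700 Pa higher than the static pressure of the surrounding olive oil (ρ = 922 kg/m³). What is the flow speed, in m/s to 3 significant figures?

v = 10.3 m/s

At the stagnation point the flow is brought to rest, so Bernoulli gives P_stag − P_static = ½ρv².
v = √(2ΔP/ρ) = √(2·48700/922) = 10.3 m/s.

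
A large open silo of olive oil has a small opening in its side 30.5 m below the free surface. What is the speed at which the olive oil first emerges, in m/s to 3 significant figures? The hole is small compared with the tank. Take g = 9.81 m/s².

24.5 m/s

The surface is effectively still and both ends are open, so ½v² = gh and v = √(2·9.81·30.5) = 24.5 m/s.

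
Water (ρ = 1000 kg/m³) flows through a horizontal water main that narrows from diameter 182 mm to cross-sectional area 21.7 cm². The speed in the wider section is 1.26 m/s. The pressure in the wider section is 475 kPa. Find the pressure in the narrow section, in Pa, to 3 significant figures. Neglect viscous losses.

The volume flow rate is constant, so v₂ = (A₁/A₂)v₁ = (260/21.7)·1.26 = 15.1 m/s.
Bernoulli (h₁ = h₂): P₁ − P₂ = ½ρ(v₂² − v₁²).
P₂ = P₁ − ½ρ(v₂² − v₁²) = 475000 − ½·1000·(15.1² − 1.26²) = 475000 − 113000 = 362000 Pa.

P₂ = 362000 Pa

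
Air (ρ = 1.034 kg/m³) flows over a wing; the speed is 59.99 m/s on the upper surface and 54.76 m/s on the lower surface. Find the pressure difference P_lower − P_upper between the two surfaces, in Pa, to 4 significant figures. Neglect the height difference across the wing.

310.3 Pa

With negligible Δh, P + ½ρv² is constant, so P_low − P_up = ½ρ(v_up² − v_low²).
ΔP = ½·1.034·(59.99² − 54.76²) = 310.3 Pa.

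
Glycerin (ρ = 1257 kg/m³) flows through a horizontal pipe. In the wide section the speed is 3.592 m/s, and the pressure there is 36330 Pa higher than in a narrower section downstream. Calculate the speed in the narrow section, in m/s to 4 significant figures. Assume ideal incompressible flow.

Along the level pipe P + ½ρv² is conserved, hence v₂² = v₁² + 2(P₁ − P₂)/ρ.
v₂ = √(3.592² + 2·36330/1257) = √(12.90 + 57.80) = 8.409 m/s.

8.409 m/s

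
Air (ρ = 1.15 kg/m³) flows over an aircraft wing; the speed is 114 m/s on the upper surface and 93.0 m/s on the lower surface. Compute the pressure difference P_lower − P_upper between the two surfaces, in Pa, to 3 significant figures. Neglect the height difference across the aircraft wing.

With negligible Δh, P + ½ρv² is constant, so P_low − P_up = ½ρ(v_up² − v_low²).
ΔP = ½·1.15·(114² − 93.0²) = 2500 Pa.

ΔP ≈ 2500 Pa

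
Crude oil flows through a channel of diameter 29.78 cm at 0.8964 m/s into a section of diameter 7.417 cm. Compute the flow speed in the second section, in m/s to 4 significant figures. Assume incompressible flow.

Mass conservation (A₁v₁ = A₂v₂) gives v₂ = 0.8964 × 696.5/43.21 = 14.45 m/s.

v₂ ≈ 14.45 m/s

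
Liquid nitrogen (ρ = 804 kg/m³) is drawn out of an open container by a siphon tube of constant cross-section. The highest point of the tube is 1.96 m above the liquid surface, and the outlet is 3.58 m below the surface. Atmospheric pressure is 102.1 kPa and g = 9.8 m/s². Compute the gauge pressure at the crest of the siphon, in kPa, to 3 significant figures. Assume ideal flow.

From the surface to the outlet (both open to atmosphere, surface at rest): v = √(2g·h_out) = √(2·9.8·3.58) = 8.38 m/s.
With constant cross-section the crest speed equals v; applying Bernoulli from the surface up to the crest, P_top = P_atm − ½ρv² − ρg·h_top.
P_top = 102100 − ½·804·8.38² − 804·9.8·1.96 = 58400 Pa. So P_gauge = P_top − P_atm = -43700 Pa.

-43.7 kPa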